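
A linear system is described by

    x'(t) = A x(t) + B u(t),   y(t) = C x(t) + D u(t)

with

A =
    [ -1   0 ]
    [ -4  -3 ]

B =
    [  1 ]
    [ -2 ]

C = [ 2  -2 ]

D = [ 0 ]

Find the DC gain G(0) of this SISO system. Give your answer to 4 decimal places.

G(0) = C(-A)^{-1}B + D = -C A^{-1} B + D.
det A = 3, so A^{-1} = (1/3)·adj(A) = [[-1, 0], [4/3, -1/3]]
A^{-1} B = [-1, 2]^T
C A^{-1} B = -6
G(0) = D - C A^{-1} B = 0 - (-6) = 6

6.0000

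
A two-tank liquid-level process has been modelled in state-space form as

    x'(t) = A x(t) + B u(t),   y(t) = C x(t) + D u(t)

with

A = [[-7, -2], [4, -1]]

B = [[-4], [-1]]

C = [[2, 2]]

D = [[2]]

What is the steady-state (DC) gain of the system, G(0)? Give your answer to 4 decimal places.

G(0) = C(-A)^{-1}B + D = -C A^{-1} B + D.
det A = 15, so A^{-1} = (1/15)·adj(A) = [[-1/15, 2/15], [-4/15, -7/15]]
A^{-1} B = [2/15, 23/15]^T
C A^{-1} B = 10/3
G(0) = D - C A^{-1} B = 2 - (10/3) = -4/3 ≈ -1.3333

-1.3333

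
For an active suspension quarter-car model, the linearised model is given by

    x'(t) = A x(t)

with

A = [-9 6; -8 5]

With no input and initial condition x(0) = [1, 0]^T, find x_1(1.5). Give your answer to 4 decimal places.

det(sI - A) = s^2 - (tr A)s + det A, with tr A = (-9) + 5 = -4 and det A = (-9)·5 - 6·(-8) = -45 - (-48) = 3.
So p(s) = det(sI - A) = s^2 + 4s + 3.
Factor s^2 + 4s + 3: two numbers with sum -4 and product 3 are -1 and -3, so s^2 + 4s + 3 = (s + 1)(s + 3).
Hence p(s) = (s + 1) (s + 3), with roots -3, -1.
The eigenvalues -3, -1 are distinct and real, so A is diagonalisable and x(t) = e^{At} x(0) = V diag(e^{λ_i t}) V^{-1} x(0), where the columns of V are the eigenvectors.
λ = -3: A - (-3)I = [[-6, 6], [-8, 8]]. Row 1 gives (-6)·v1 + 6·v2 = 0, so take v_1 = [-1, -1]^T.
λ = -1: A - (-1)I = [[-8, 6], [-8, 6]]. Row 1 gives (-8)·v1 + 6·v2 = 0, so take v_2 = [3, 4]^T.
V = [v_1 v_2] = [[-1, 3], [-1, 4]] has det V = -1, so V^{-1} = adj(V)/det V = [[-4, 3], [-1, 1]].
Modal coordinates z(0) = V^{-1} x(0): (-4)·1 + 3·0 = -4; (-1)·1 + 1·0 = -1; so z(0) = [-4, -1]^T.
x_1(t) = Σ_i (v_i)_1 · z_i(0) · e^{λ_i t} (row 1 of V times the modal terms).
x_1(1.5) = (-1)·(-4)·e^{-3·1.5} + 3·(-1)·e^{-1·1.5} = 4·0.011109 + (-3)·0.223130 = -0.6250.

-0.6250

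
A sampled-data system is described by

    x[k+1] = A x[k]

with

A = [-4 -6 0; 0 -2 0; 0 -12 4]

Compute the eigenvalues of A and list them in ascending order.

det(zI - A) = z^3 - (tr A)z^2 + (M11 + M22 + M33)z - det A, where Mii is the 2×2 principal minor of A obtained by deleting row i and column i.
tr A = (-4) + (-2) + 4 = -2; M11 = (-2)·4 - 0·(-12) = -8 - 0 = -8; M22 = (-4)·4 - 0·0 = -16 - 0 = -16; M33 = (-4)·(-2) - (-6)·0 = 8 - 0 = 8; sum of minors = -16.
det A = (-4)·((-2)·4 - 0·(-12)) - (-6)·(0·4 - 0·0) + 0·(0·(-12) - (-2)·0) = (-4)·(-8) - (-6)·0 + 0·0 = 32.
So p(z) = det(zI - A) = z^3 + 2z^2 - 16z - 32.
Rational-root test: any integer root divides -32. Testing small divisors, z = -2 works: p(-2) = -8 + 8 + 32 + (-32) = 0, so (z + 2) is a factor.
Dividing, p(z) = (z + 2)(z^2 - 16).
Factor z^2 - 16: two numbers with sum 0 and product -16 are 4 and -4, so z^2 - 16 = (z - 4)(z + 4).
Hence p(z) = (z - 4) (z + 2) (z + 4), with roots -4, -2, 4.

-4, -2, 4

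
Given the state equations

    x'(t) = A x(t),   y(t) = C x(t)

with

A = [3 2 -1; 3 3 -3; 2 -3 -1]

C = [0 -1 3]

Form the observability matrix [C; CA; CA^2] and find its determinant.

CA = [[3, -12, 0]]
CA^2 = [[-27, -30, 33]]
Observability matrix O = [C; CA; CA^2] = [[0, -1, 3], [3, -12, 0], [-27, -30, 33]]
Expanding along the first row, det(O) = 0·((-12)·33 - 0·(-30)) - (-1)·(3·33 - 0·(-27)) + 3·(3·(-30) - (-12)·(-27)) = 0·(-396) - (-1)·99 + 3·(-414) = -1143
Since det(O) ≠ 0, rank(O) = 3 and the system is completely observable.

-1143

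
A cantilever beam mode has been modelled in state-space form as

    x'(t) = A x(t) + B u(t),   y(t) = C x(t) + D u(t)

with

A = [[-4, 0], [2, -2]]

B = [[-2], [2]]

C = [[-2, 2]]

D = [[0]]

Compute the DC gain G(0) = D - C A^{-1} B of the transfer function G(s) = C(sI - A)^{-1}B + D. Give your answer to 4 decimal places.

2.0000

G(0) = C(-A)^{-1}B + D = -C A^{-1} B + D.
det A = 8, so A^{-1} = (1/8)·adj(A) = [[-1/4, 0], [-1/4, -1/2]]
A^{-1} B = [1/2, -1/2]^T
C A^{-1} B = -2
G(0) = D - C A^{-1} B = 0 - (-2) = 2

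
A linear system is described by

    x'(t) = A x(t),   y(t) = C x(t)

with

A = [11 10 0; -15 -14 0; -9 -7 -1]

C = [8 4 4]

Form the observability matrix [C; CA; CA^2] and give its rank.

CA = [[-8, -4, -4]]
CA^2 = [[8, 4, 4]]
Observability matrix O = [C; CA; CA^2] = [[8, 4, 4], [-8, -4, -4], [8, 4, 4]]
Every row of O is a scalar multiple of row 1 = [8, 4, 4] (multipliers 1, -1, 1), so the rows span a one-dimensional space.
O ≠ 0, hence rank(O) = 1.
rank(O) = 1 < n = 3, so the pair (A, C) is not completely observable.

1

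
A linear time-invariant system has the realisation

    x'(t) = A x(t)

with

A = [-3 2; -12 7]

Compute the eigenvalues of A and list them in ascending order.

1, 3

det(sI - A) = s^2 - (tr A)s + det A, with tr A = (-3) + 7 = 4 and det A = (-3)·7 - 2·(-12) = -21 - (-24) = 3.
So p(s) = det(sI - A) = s^2 - 4s + 3.
Factor s^2 - 4s + 3: two numbers with sum 4 and product 3 are 3 and 1, so s^2 - 4s + 3 = (s - 3)(s - 1).
Hence p(s) = (s - 3) (s - 1), with roots 1, 3.
At least one eigenvalue has non-negative real part, so the system is not asymptotically stable.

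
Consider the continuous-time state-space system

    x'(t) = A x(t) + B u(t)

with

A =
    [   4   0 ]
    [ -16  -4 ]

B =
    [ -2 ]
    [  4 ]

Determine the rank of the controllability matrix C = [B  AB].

1

AB = [[-8], [16]]
Controllability matrix C = [B  AB] = [[-2, -8], [4, 16]]
Every column of C is a scalar multiple of column 1 = [-2, 4] (multipliers 1, 4), so the columns span a one-dimensional space.
C ≠ 0, hence rank(C) = 1.
rank(C) = 1 < n = 2, so the pair (A, B) is not completely controllable.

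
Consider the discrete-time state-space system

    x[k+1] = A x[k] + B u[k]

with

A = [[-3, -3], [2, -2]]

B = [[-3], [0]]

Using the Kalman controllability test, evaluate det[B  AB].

18

AB = [[9], [-6]]
Controllability matrix C = [B  AB] = [[-3, 9], [0, -6]]
det(C) = (-3)·(-6) - 9·0 = 18 - 0 = 18
Since det(C) ≠ 0, rank(C) = 2 and the system is completely controllable.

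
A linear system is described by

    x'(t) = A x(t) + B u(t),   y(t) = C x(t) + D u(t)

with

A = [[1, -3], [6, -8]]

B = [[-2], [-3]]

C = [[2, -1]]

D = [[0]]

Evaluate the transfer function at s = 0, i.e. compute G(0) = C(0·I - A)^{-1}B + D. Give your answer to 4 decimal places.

-0.5000

G(0) = C(-A)^{-1}B + D = -C A^{-1} B + D.
det A = 10, so A^{-1} = (1/10)·adj(A) = [[-4/5, 3/10], [-3/5, 1/10]]
A^{-1} B = [7/10, 9/10]^T
C A^{-1} B = 1/2
G(0) = D - C A^{-1} B = 0 - (1/2) = -1/2 ≈ -0.5000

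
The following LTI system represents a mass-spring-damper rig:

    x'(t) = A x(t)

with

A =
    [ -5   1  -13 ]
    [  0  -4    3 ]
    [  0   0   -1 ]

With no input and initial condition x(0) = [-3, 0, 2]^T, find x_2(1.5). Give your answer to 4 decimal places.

det(sI - A) = s^3 - (tr A)s^2 + (M11 + M22 + M33)s - det A, where Mii is the 2×2 principal minor of A obtained by deleting row i and column i.
tr A = (-5) + (-4) + (-1) = -10; M11 = (-4)·(-1) - 3·0 = 4 - 0 = 4; M22 = (-5)·(-1) - (-13)·0 = 5 - 0 = 5; M33 = (-5)·(-4) - 1·0 = 20 - 0 = 20; sum of minors = 29.
det A = (-5)·((-4)·(-1) - 3·0) - 1·(0·(-1) - 3·0) + (-13)·(0·0 - (-4)·0) = (-5)·4 - 1·0 + (-13)·0 = -20.
So p(s) = det(sI - A) = s^3 + 10s^2 + 29s + 20.
Rational-root test: any integer root divides 20. Testing small divisors, s = -1 works: p(-1) = -1 + 10 + (-29) + 20 = 0, so (s + 1) is a factor.
Dividing, p(s) = (s + 1)(s^2 + 9s + 20).
Factor s^2 + 9s + 20: two numbers with sum -9 and product 20 are -4 and -5, so s^2 + 9s + 20 = (s + 4)(s + 5).
Hence p(s) = (s + 1) (s + 4) (s + 5), with roots -5, -4, -1.
The eigenvalues -5, -4, -1 are distinct and real, so A is diagonalisable and x(t) = e^{At} x(0) = V diag(e^{λ_i t}) V^{-1} x(0), where the columns of V are the eigenvectors.
λ = -5: A - (-5)I = [[0, 1, -13], [0, 1, 3], [0, 0, 4]]. v must be orthogonal to every row; (row 1) × (row 2) = [16, 0, 0], so take v_1 = [1, 0, 0]^T.
λ = -4: A - (-4)I = [[-1, 1, -13], [0, 0, 3], [0, 0, 3]]. v must be orthogonal to every row; (row 1) × (row 2) = [3, 3, 0], so take v_2 = [1, 1, 0]^T.
λ = -1: A - (-1)I = [[-4, 1, -13], [0, -3, 3], [0, 0, 0]]. v must be orthogonal to every row; (row 1) × (row 2) = [-36, 12, 12], so take v_3 = [-3, 1, 1]^T.
V = [v_1 v_2 v_3] = [[1, 1, -3], [0, 1, 1], [0, 0, 1]] has det V = 1, so V^{-1} = adj(V)/det V = [[1, -1, 4], [0, 1, -1], [0, 0, 1]].
Modal coordinates z(0) = V^{-1} x(0): 1·(-3) + (-1)·0 + 4·2 = 5; 0·(-3) + 1·0 + (-1)·2 = -2; 0·(-3) + 0·0 + 1·2 = 2; so z(0) = [5, -2, 2]^T.
x_2(t) = Σ_i (v_i)_2 · z_i(0) · e^{λ_i t} (row 2 of V times the modal terms).
x_2(1.5) = 0·5·e^{-5·1.5} + 1·(-2)·e^{-4·1.5} + 1·2·e^{-1·1.5} = 0·0.000553 + (-2)·0.002479 + 2·0.223130 = 0.4413.

0.4413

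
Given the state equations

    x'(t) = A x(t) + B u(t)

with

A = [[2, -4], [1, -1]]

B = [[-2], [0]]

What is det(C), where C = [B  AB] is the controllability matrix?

4

AB = [[-4], [-2]]
Controllability matrix C = [B  AB] = [[-2, -4], [0, -2]]
det(C) = (-2)·(-2) - (-4)·0 = 4 - 0 = 4
Since det(C) ≠ 0, rank(C) = 2 and the system is completely controllable.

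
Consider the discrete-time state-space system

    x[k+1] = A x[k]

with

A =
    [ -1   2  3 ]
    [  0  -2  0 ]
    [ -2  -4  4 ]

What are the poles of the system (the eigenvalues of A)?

-2, 1, 2

det(zI - A) = z^3 - (tr A)z^2 + (M11 + M22 + M33)z - det A, where Mii is the 2×2 principal minor of A obtained by deleting row i and column i.
tr A = (-1) + (-2) + 4 = 1; M11 = (-2)·4 - 0·(-4) = -8 - 0 = -8; M22 = (-1)·4 - 3·(-2) = -4 - (-6) = 2; M33 = (-1)·(-2) - 2·0 = 2 - 0 = 2; sum of minors = -4.
det A = (-1)·((-2)·4 - 0·(-4)) - 2·(0·4 - 0·(-2)) + 3·(0·(-4) - (-2)·(-2)) = (-1)·(-8) - 2·0 + 3·(-4) = -4.
So p(z) = det(zI - A) = z^3 - z^2 - 4z + 4.
Rational-root test: any integer root divides 4. Testing small divisors, z = 1 works: p(1) = 1 + (-1) + (-4) + 4 = 0, so (z - 1) is a factor.
Dividing, p(z) = (z - 1)(z^2 - 4).
Factor z^2 - 4: two numbers with sum 0 and product -4 are 2 and -2, so z^2 - 4 = (z - 2)(z + 2).
Hence p(z) = (z - 2) (z - 1) (z + 2), with roots -2, 1, 2.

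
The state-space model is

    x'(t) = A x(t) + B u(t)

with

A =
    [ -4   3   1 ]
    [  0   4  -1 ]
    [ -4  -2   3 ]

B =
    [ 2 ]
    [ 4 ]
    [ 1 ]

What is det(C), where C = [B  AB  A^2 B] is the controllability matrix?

569

AB = [[5], [15], [-13]]
A^2B = [[12], [73], [-89]]
Controllability matrix C = [B  AB  A^2B] = [[2, 5, 12], [4, 15, 73], [1, -13, -89]]
Expanding along the first row, det(C) = 2·(15·(-89) - 73·(-13)) - 5·(4·(-89) - 73·1) + 12·(4·(-13) - 15·1) = 2·(-386) - 5·(-429) + 12·(-67) = 569
Since det(C) ≠ 0, rank(C) = 3 and the system is completely controllable.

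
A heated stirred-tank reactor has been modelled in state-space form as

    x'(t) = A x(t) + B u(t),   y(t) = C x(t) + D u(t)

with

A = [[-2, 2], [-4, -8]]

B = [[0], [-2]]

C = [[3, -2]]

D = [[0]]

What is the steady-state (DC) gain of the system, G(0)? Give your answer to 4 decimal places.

G(0) = C(-A)^{-1}B + D = -C A^{-1} B + D.
det A = 24, so A^{-1} = (1/24)·adj(A) = [[-1/3, -1/12], [1/6, -1/12]]
A^{-1} B = [1/6, 1/6]^T
C A^{-1} B = 1/6
G(0) = D - C A^{-1} B = 0 - (1/6) = -1/6 ≈ -0.1667

-0.1667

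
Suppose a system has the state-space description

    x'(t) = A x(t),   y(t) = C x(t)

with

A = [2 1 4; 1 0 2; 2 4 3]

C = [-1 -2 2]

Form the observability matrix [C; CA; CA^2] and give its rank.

CA = [[0, 7, -2]]
CA^2 = [[3, -8, 8]]
Observability matrix O = [C; CA; CA^2] = [[-1, -2, 2], [0, 7, -2], [3, -8, 8]]
det(O) = (-1)·(7·8 - (-2)·(-8)) - (-2)·(0·8 - (-2)·3) + 2·(0·(-8) - 7·3) = (-1)·40 - (-2)·6 + 2·(-21) = -70 ≠ 0, so rank(O) = 3.
rank(O) = 3 = n, so the pair (A, C) is completely observable.

3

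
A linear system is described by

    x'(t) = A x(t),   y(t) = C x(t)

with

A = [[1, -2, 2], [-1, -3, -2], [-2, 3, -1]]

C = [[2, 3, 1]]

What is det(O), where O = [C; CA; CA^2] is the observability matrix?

-93

CA = [[-3, -10, -3]]
CA^2 = [[13, 27, 17]]
Observability matrix O = [C; CA; CA^2] = [[2, 3, 1], [-3, -10, -3], [13, 27, 17]]
Expanding along the first row, det(O) = 2·((-10)·17 - (-3)·27) - 3·((-3)·17 - (-3)·13) + 1·((-3)·27 - (-10)·13) = 2·(-89) - 3·(-12) + 1·49 = -93
Since det(O) ≠ 0, rank(O) = 3 and the system is completely observable.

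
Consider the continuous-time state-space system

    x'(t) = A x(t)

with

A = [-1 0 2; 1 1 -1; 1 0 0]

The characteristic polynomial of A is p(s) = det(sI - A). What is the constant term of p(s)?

Expand det(sI - A) for the 3×3 matrix.
p(s) = s^3 - 3s + 2.
(Check: constant term = det(-A) = (-1)^3 det A = 2; coefficient of s^2 = -tr A = 0.)
The constant term is 2.

2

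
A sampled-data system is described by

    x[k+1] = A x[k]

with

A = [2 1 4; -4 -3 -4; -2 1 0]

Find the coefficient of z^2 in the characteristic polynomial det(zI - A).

1

Expand det(zI - A) for the 3×3 matrix.
p(z) = z^3 + z^2 + 10z + 24.
(Check: constant term = det(-A) = (-1)^3 det A = 24; coefficient of z^2 = -tr A = 1.)
The coefficient of z^2 is 1.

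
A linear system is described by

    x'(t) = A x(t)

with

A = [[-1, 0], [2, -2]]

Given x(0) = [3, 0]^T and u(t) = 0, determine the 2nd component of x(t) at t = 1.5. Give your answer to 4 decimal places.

det(sI - A) = s^2 - (tr A)s + det A, with tr A = (-1) + (-2) = -3 and det A = (-1)·(-2) - 0·2 = 2 - 0 = 2.
So p(s) = det(sI - A) = s^2 + 3s + 2.
Factor s^2 + 3s + 2: two numbers with sum -3 and product 2 are -1 and -2, so s^2 + 3s + 2 = (s + 1)(s + 2).
Hence p(s) = (s + 1) (s + 2), with roots -2, -1.
The eigenvalues -2, -1 are distinct and real, so A is diagonalisable and x(t) = e^{At} x(0) = V diag(e^{λ_i t}) V^{-1} x(0), where the columns of V are the eigenvectors.
λ = -2: A - (-2)I = [[1, 0], [2, 0]]. Row 1 gives 1·v1 + 0·v2 = 0, so take v_1 = [0, 1]^T.
λ = -1: A - (-1)I = [[0, 0], [2, -1]]. Row 2 gives 2·v1 + (-1)·v2 = 0, so take v_2 = [-1, -2]^T.
V = [v_1 v_2] = [[0, -1], [1, -2]] has det V = 1, so V^{-1} = adj(V)/det V = [[-2, 1], [-1, 0]].
Modal coordinates z(0) = V^{-1} x(0): (-2)·3 + 1·0 = -6; (-1)·3 + 0·0 = -3; so z(0) = [-6, -3]^T.
x_2(t) = Σ_i (v_i)_2 · z_i(0) · e^{λ_i t} (row 2 of V times the modal terms).
x_2(1.5) = 1·(-6)·e^{-2·1.5} + (-2)·(-3)·e^{-1·1.5} = (-6)·0.049787 + 6·0.223130 = 1.0401.

1.0401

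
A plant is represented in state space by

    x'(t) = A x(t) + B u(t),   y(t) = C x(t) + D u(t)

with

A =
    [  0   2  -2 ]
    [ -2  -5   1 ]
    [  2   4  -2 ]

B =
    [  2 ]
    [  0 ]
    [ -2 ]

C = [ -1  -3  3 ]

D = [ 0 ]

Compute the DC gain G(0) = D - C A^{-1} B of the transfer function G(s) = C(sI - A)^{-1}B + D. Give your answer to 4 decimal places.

G(0) = C(-A)^{-1}B + D = -C A^{-1} B + D.
det A = -8, so A^{-1} = (1/-8)·adj(A) = [[-3/4, 1/2, 1], [1/4, -1/2, -1/2], [-1/4, -1/2, -1/2]]
A^{-1} B = [-7/2, 3/2, 1/2]^T
C A^{-1} B = 1/2
G(0) = D - C A^{-1} B = 0 - (1/2) = -1/2 ≈ -0.5000

-0.5000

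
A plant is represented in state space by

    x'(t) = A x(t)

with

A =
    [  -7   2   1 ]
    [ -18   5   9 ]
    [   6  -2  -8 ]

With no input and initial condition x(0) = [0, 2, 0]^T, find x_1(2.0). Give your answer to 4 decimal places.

0.2694

det(sI - A) = s^3 - (tr A)s^2 + (M11 + M22 + M33)s - det A, where Mii is the 2×2 principal minor of A obtained by deleting row i and column i.
tr A = (-7) + 5 + (-8) = -10; M11 = 5·(-8) - 9·(-2) = -40 - (-18) = -22; M22 = (-7)·(-8) - 1·6 = 56 - 6 = 50; M33 = (-7)·5 - 2·(-18) = -35 - (-36) = 1; sum of minors = 29.
det A = (-7)·(5·(-8) - 9·(-2)) - 2·((-18)·(-8) - 9·6) + 1·((-18)·(-2) - 5·6) = (-7)·(-22) - 2·90 + 1·6 = -20.
So p(s) = det(sI - A) = s^3 + 10s^2 + 29s + 20.
Rational-root test: any integer root divides 20. Testing small divisors, s = -1 works: p(-1) = -1 + 10 + (-29) + 20 = 0, so (s + 1) is a factor.
Dividing, p(s) = (s + 1)(s^2 + 9s + 20).
Factor s^2 + 9s + 20: two numbers with sum -9 and product 20 are -4 and -5, so s^2 + 9s + 20 = (s + 4)(s + 5).
Hence p(s) = (s + 1) (s + 4) (s + 5), with roots -5, -4, -1.
The eigenvalues -5, -4, -1 are distinct and real, so A is diagonalisable and x(t) = e^{At} x(0) = V diag(e^{λ_i t}) V^{-1} x(0), where the columns of V are the eigenvectors.
λ = -5: A - (-5)I = [[-2, 2, 1], [-18, 10, 9], [6, -2, -3]]. v must be orthogonal to every row; (row 1) × (row 2) = [8, 0, 16], so take v_1 = [1, 0, 2]^T.
λ = -4: A - (-4)I = [[-3, 2, 1], [-18, 9, 9], [6, -2, -4]]. v must be orthogonal to every row; (row 1) × (row 2) = [9, 9, 9], so take v_2 = [1, 1, 1]^T.
λ = -1: A - (-1)I = [[-6, 2, 1], [-18, 6, 9], [6, -2, -7]]. v must be orthogonal to every row; (row 1) × (row 2) = [12, 36, 0], so take v_3 = [1, 3, 0]^T.
V = [v_1 v_2 v_3] = [[1, 1, 1], [0, 1, 3], [2, 1, 0]] has det V = 1, so V^{-1} = adj(V)/det V = [[-3, 1, 2], [6, -2, -3], [-2, 1, 1]].
Modal coordinates z(0) = V^{-1} x(0): (-3)·0 + 1·2 + 2·0 = 2; 6·0 + (-2)·2 + (-3)·0 = -4; (-2)·0 + 1·2 + 1·0 = 2; so z(0) = [2, -4, 2]^T.
x_1(t) = Σ_i (v_i)_1 · z_i(0) · e^{λ_i t} (row 1 of V times the modal terms).
x_1(2.0) = 1·2·e^{-5·2.0} + 1·(-4)·e^{-4·2.0} + 1·2·e^{-1·2.0} = 2·0.000045 + (-4)·0.000335 + 2·0.135335 = 0.2694.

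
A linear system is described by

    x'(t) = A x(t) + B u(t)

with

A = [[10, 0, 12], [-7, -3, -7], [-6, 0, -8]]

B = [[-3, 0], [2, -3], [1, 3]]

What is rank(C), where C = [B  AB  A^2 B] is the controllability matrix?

2

AB = [[-18, 36], [8, -12], [10, -24]]
A^2B = [[-60, 72], [32, -48], [28, -24]]
Controllability matrix C = [B  AB  A^2B] = [[-3, 0, -18, 36, -60, 72], [2, -3, 8, -12, 32, -48], [1, 3, 10, -24, 28, -24]]
The rows r1, r2, r3 of C are linearly dependent: r1 + r2 + r3 = 0 (check each entry), so rank(C) ≤ 2.
The 2×2 minor from rows 1, 2, columns 1, 2 is (-3)·(-3) - 0·2 = 9 - 0 = 9 ≠ 0, so rank(C) = 2.
rank(C) = 2 < n = 3, so the pair (A, B) is not completely controllable.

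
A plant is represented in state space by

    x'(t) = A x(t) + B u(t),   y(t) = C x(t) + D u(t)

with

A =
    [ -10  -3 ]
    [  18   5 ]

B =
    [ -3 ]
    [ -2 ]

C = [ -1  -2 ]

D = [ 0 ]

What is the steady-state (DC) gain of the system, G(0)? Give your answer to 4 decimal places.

31.7500

G(0) = C(-A)^{-1}B + D = -C A^{-1} B + D.
det A = 4, so A^{-1} = (1/4)·adj(A) = [[5/4, 3/4], [-9/2, -5/2]]
A^{-1} B = [-21/4, 37/2]^T
C A^{-1} B = -127/4
G(0) = D - C A^{-1} B = 0 - (-127/4) = 127/4 ≈ 31.7500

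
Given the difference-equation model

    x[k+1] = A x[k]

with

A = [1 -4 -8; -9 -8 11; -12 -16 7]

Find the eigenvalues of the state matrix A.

det(zI - A) = z^3 - (tr A)z^2 + (M11 + M22 + M33)z - det A, where Mii is the 2×2 principal minor of A obtained by deleting row i and column i.
tr A = 1 + (-8) + 7 = 0; M11 = (-8)·7 - 11·(-16) = -56 - (-176) = 120; M22 = 1·7 - (-8)·(-12) = 7 - 96 = -89; M33 = 1·(-8) - (-4)·(-9) = -8 - 36 = -44; sum of minors = -13.
det A = 1·((-8)·7 - 11·(-16)) - (-4)·((-9)·7 - 11·(-12)) + (-8)·((-9)·(-16) - (-8)·(-12)) = 1·120 - (-4)·69 + (-8)·48 = 12.
So p(z) = det(zI - A) = z^3 - 13z - 12.
Rational-root test: any integer root divides -12. Testing small divisors, z = -1 works: p(-1) = -1 + 0 + 13 + (-12) = 0, so (z + 1) is a factor.
Dividing, p(z) = (z + 1)(z^2 - z - 12).
Factor z^2 - z - 12: two numbers with sum 1 and product -12 are 4 and -3, so z^2 - z - 12 = (z - 4)(z + 3).
Hence p(z) = (z - 4) (z + 1) (z + 3), with roots -3, -1, 4.

-3, -1, 4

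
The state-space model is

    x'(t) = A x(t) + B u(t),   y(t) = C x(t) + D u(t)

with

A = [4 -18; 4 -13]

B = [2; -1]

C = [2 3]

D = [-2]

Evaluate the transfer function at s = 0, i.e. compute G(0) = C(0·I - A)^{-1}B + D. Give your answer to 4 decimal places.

G(0) = C(-A)^{-1}B + D = -C A^{-1} B + D.
det A = 20, so A^{-1} = (1/20)·adj(A) = [[-13/20, 9/10], [-1/5, 1/5]]
A^{-1} B = [-11/5, -3/5]^T
C A^{-1} B = -31/5
G(0) = D - C A^{-1} B = -2 - (-31/5) = 21/5 ≈ 4.2000

4.2000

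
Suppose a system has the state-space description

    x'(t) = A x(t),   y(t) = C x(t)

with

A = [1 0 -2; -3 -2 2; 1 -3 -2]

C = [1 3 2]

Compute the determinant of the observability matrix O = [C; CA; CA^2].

360

CA = [[-6, -12, 0]]
CA^2 = [[30, 24, -12]]
Observability matrix O = [C; CA; CA^2] = [[1, 3, 2], [-6, -12, 0], [30, 24, -12]]
Expanding along the first row, det(O) = 1·((-12)·(-12) - 0·24) - 3·((-6)·(-12) - 0·30) + 2·((-6)·24 - (-12)·30) = 1·144 - 3·72 + 2·216 = 360
Since det(O) ≠ 0, rank(O) = 3 and the system is completely observable.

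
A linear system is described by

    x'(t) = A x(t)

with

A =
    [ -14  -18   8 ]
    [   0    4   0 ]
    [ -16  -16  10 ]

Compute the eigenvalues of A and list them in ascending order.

-6, 2, 4

det(sI - A) = s^3 - (tr A)s^2 + (M11 + M22 + M33)s - det A, where Mii is the 2×2 principal minor of A obtained by deleting row i and column i.
tr A = (-14) + 4 + 10 = 0; M11 = 4·10 - 0·(-16) = 40 - 0 = 40; M22 = (-14)·10 - 8·(-16) = -140 - (-128) = -12; M33 = (-14)·4 - (-18)·0 = -56 - 0 = -56; sum of minors = -28.
det A = (-14)·(4·10 - 0·(-16)) - (-18)·(0·10 - 0·(-16)) + 8·(0·(-16) - 4·(-16)) = (-14)·40 - (-18)·0 + 8·64 = -48.
So p(s) = det(sI - A) = s^3 - 28s + 48.
Rational-root test: any integer root divides 48. Testing small divisors, s = 2 works: p(2) = 8 + 0 + (-56) + 48 = 0, so (s - 2) is a factor.
Dividing, p(s) = (s - 2)(s^2 + 2s - 24).
Factor s^2 + 2s - 24: two numbers with sum -2 and product -24 are 4 and -6, so s^2 + 2s - 24 = (s - 4)(s + 6).
Hence p(s) = (s - 4) (s - 2) (s + 6), with roots -6, 2, 4.
At least one eigenvalue has non-negative real part, so the system is not asymptotically stable.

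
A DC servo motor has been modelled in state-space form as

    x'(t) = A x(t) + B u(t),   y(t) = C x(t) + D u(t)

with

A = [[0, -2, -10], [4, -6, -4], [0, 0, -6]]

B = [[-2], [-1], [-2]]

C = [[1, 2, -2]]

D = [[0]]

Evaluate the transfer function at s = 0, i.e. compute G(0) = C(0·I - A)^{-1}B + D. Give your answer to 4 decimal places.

2.9167

G(0) = C(-A)^{-1}B + D = -C A^{-1} B + D.
det A = -48, so A^{-1} = (1/-48)·adj(A) = [[-3/4, 1/4, 13/12], [-1/2, 0, 5/6], [0, 0, -1/6]]
A^{-1} B = [-11/12, -2/3, 1/3]^T
C A^{-1} B = -35/12
G(0) = D - C A^{-1} B = 0 - (-35/12) = 35/12 ≈ 2.9167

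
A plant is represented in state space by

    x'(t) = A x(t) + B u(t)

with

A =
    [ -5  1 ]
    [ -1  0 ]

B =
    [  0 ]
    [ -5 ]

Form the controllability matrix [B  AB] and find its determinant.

-25

AB = [[-5], [0]]
Controllability matrix C = [B  AB] = [[0, -5], [-5, 0]]
det(C) = 0·0 - (-5)·(-5) = 0 - 25 = -25
Since det(C) ≠ 0, rank(C) = 2 and the system is completely controllable.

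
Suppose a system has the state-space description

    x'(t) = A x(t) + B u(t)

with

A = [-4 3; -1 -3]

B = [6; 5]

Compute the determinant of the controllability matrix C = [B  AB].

-81

AB = [[-9], [-21]]
Controllability matrix C = [B  AB] = [[6, -9], [5, -21]]
det(C) = 6·(-21) - (-9)·5 = -126 - (-45) = -81
Since det(C) ≠ 0, rank(C) = 2 and the system is completely controllable.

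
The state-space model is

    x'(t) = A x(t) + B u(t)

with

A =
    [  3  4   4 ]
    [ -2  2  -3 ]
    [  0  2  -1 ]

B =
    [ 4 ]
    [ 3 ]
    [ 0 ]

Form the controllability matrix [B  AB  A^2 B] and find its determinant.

4064

AB = [[24], [-2], [6]]
A^2B = [[88], [-70], [-10]]
Controllability matrix C = [B  AB  A^2B] = [[4, 24, 88], [3, -2, -70], [0, 6, -10]]
Expanding along the first row, det(C) = 4·((-2)·(-10) - (-70)·6) - 24·(3·(-10) - (-70)·0) + 88·(3·6 - (-2)·0) = 4·440 - 24·(-30) + 88·18 = 4064
Since det(C) ≠ 0, rank(C) = 3 and the system is completely controllable.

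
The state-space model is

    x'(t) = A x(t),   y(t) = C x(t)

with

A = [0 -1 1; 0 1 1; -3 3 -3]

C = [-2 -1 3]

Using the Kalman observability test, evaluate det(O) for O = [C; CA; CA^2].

-854

CA = [[-9, 10, -12]]
CA^2 = [[36, -17, 37]]
Observability matrix O = [C; CA; CA^2] = [[-2, -1, 3], [-9, 10, -12], [36, -17, 37]]
Expanding along the first row, det(O) = (-2)·(10·37 - (-12)·(-17)) - (-1)·((-9)·37 - (-12)·36) + 3·((-9)·(-17) - 10·36) = (-2)·166 - (-1)·99 + 3·(-207) = -854
Since det(O) ≠ 0, rank(O) = 3 and the system is completely observable.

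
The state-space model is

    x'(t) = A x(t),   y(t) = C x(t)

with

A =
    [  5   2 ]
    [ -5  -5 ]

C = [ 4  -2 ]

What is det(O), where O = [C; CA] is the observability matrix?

132

CA = [[30, 18]]
Observability matrix O = [C; CA] = [[4, -2], [30, 18]]
det(O) = 4·18 - (-2)·30 = 72 - (-60) = 132
Since det(O) ≠ 0, rank(O) = 2 and the system is completely observable.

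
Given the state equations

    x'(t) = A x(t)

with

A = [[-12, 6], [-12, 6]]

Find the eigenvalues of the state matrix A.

-6, 0

det(sI - A) = s^2 - (tr A)s + det A, with tr A = (-12) + 6 = -6 and det A = (-12)·6 - 6·(-12) = -72 - (-72) = 0.
So p(s) = det(sI - A) = s^2 + 6s.
Factor s^2 + 6s: two numbers with sum -6 and product 0 are 0 and -6, so s^2 + 6s = s(s + 6).
Hence p(s) = s (s + 6), with roots -6, 0.
At least one eigenvalue has non-negative real part, so the system is not asymptotically stable.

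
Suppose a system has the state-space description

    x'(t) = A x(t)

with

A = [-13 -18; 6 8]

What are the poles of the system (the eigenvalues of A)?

det(sI - A) = s^2 - (tr A)s + det A, with tr A = (-13) + 8 = -5 and det A = (-13)·8 - (-18)·6 = -104 - (-108) = 4.
So p(s) = det(sI - A) = s^2 + 5s + 4.
Factor s^2 + 5s + 4: two numbers with sum -5 and product 4 are -1 and -4, so s^2 + 5s + 4 = (s + 1)(s + 4).
Hence p(s) = (s + 1) (s + 4), with roots -4, -1.
All eigenvalues have negative real part, so the system is asymptotically stable.

-4, -1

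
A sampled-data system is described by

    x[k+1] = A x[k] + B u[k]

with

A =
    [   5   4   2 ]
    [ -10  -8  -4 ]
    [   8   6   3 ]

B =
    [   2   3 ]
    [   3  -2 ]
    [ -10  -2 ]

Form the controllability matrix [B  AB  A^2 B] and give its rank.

2

AB = [[2, 3], [-4, -6], [4, 6]]
A^2B = [[2, 3], [-4, -6], [4, 6]]
Controllability matrix C = [B  AB  A^2B] = [[2, 3, 2, 3, 2, 3], [3, -2, -4, -6, -4, -6], [-10, -2, 4, 6, 4, 6]]
The rows r1, r2, r3 of C are linearly dependent: 2·r1 + 2·r2 + r3 = 0 (check each entry), so rank(C) ≤ 2.
The 2×2 minor from rows 1, 2, columns 1, 2 is 2·(-2) - 3·3 = -4 - 9 = -13 ≠ 0, so rank(C) = 2.
rank(C) = 2 < n = 3, so the pair (A, B) is not completely controllable.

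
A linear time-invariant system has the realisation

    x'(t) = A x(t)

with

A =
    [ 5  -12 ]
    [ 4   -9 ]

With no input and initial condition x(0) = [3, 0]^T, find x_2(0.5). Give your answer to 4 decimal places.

2.3004

det(sI - A) = s^2 - (tr A)s + det A, with tr A = 5 + (-9) = -4 and det A = 5·(-9) - (-12)·4 = -45 - (-48) = 3.
So p(s) = det(sI - A) = s^2 + 4s + 3.
Factor s^2 + 4s + 3: two numbers with sum -4 and product 3 are -1 and -3, so s^2 + 4s + 3 = (s + 1)(s + 3).
Hence p(s) = (s + 1) (s + 3), with roots -3, -1.
The eigenvalues -3, -1 are distinct and real, so A is diagonalisable and x(t) = e^{At} x(0) = V diag(e^{λ_i t}) V^{-1} x(0), where the columns of V are the eigenvectors.
λ = -3: A - (-3)I = [[8, -12], [4, -6]]. Row 1 gives 8·v1 + (-12)·v2 = 0, so take v_1 = [-3, -2]^T.
λ = -1: A - (-1)I = [[6, -12], [4, -8]]. Row 1 gives 6·v1 + (-12)·v2 = 0, so take v_2 = [2, 1]^T.
V = [v_1 v_2] = [[-3, 2], [-2, 1]] has det V = 1, so V^{-1} = adj(V)/det V = [[1, -2], [2, -3]].
Modal coordinates z(0) = V^{-1} x(0): 1·3 + (-2)·0 = 3; 2·3 + (-3)·0 = 6; so z(0) = [3, 6]^T.
x_2(t) = Σ_i (v_i)_2 · z_i(0) · e^{λ_i t} (row 2 of V times the modal terms).
x_2(0.5) = (-2)·3·e^{-3·0.5} + 1·6·e^{-1·0.5} = (-6)·0.223130 + 6·0.606531 = 2.3004.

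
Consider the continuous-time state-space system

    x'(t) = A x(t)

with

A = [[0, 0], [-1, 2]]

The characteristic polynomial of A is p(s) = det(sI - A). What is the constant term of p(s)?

0

For a 2×2 matrix, det(sI - A) = s^2 - (tr A)s + det A.
tr A = 2, det A = 0.
So p(s) = s^2 - 2s.
The constant term is 0.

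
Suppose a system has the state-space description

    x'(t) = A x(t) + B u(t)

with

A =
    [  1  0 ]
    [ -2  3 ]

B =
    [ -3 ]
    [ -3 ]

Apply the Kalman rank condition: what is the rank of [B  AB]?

AB = [[-3], [-3]]
Controllability matrix C = [B  AB] = [[-3, -3], [-3, -3]]
Every column of C is a scalar multiple of column 1 = [-3, -3] (multipliers 1, 1), so the columns span a one-dimensional space.
C ≠ 0, hence rank(C) = 1.
rank(C) = 1 < n = 2, so the pair (A, B) is not completely controllable.

1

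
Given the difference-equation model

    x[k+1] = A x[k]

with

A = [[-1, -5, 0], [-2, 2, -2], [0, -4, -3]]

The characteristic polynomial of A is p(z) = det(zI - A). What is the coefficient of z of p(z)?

Expand det(zI - A) for the 3×3 matrix.
p(z) = z^3 + 2z^2 - 23z - 44.
(Check: constant term = det(-A) = (-1)^3 det A = -44; coefficient of z^2 = -tr A = 2.)
The coefficient of z is -23.

-23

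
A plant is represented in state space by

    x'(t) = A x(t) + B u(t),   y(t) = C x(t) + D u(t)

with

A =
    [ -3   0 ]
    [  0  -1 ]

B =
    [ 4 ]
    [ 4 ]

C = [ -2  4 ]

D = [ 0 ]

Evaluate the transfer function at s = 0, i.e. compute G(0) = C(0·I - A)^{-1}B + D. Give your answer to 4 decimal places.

13.3333

G(0) = C(-A)^{-1}B + D = -C A^{-1} B + D.
det A = 3, so A^{-1} = (1/3)·adj(A) = [[-1/3, 0], [0, -1]]
A^{-1} B = [-4/3, -4]^T
C A^{-1} B = -40/3
G(0) = D - C A^{-1} B = 0 - (-40/3) = 40/3 ≈ 13.3333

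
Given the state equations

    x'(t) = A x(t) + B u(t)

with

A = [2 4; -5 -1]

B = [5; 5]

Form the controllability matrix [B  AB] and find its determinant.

AB = [[30], [-30]]
Controllability matrix C = [B  AB] = [[5, 30], [5, -30]]
det(C) = 5·(-30) - 30·5 = -150 - 150 = -300
Since det(C) ≠ 0, rank(C) = 2 and the system is completely controllable.

-300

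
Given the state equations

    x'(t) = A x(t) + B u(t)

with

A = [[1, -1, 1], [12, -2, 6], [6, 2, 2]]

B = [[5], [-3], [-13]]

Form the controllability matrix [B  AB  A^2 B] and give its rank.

AB = [[-5], [-12], [-2]]
A^2B = [[5], [-48], [-58]]
Controllability matrix C = [B  AB  A^2B] = [[5, -5, 5], [-3, -12, -48], [-13, -2, -58]]
The rows r1, r2, r3 of C are linearly dependent: 2·r1 - r2 + r3 = 0 (check each entry), so rank(C) ≤ 2.
The 2×2 minor from rows 1, 2, columns 1, 2 is 5·(-12) - (-5)·(-3) = -60 - 15 = -75 ≠ 0, so rank(C) = 2.
rank(C) = 2 < n = 3, so the pair (A, B) is not completely controllable.

2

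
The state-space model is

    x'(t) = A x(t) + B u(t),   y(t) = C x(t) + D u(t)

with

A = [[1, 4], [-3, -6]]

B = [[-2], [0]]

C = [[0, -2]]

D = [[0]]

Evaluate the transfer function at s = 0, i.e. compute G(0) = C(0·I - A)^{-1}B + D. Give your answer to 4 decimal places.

G(0) = C(-A)^{-1}B + D = -C A^{-1} B + D.
det A = 6, so A^{-1} = (1/6)·adj(A) = [[-1, -2/3], [1/2, 1/6]]
A^{-1} B = [2, -1]^T
C A^{-1} B = 2
G(0) = D - C A^{-1} B = 0 - (2) = -2

-2.0000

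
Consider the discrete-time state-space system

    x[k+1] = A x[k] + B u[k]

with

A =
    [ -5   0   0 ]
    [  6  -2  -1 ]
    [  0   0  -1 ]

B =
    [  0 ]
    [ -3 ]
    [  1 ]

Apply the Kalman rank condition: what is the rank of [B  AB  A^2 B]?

AB = [[0], [5], [-1]]
A^2B = [[0], [-9], [1]]
Controllability matrix C = [B  AB  A^2B] = [[0, 0, 0], [-3, 5, -9], [1, -1, 1]]
Row 1 of C is identically zero, so rank(C) ≤ 2.
The 2×2 minor from rows 2, 3, columns 1, 2 is (-3)·(-1) - 5·1 = 3 - 5 = -2 ≠ 0, so rank(C) = 2.
rank(C) = 2 < n = 3, so the pair (A, B) is not completely controllable.

2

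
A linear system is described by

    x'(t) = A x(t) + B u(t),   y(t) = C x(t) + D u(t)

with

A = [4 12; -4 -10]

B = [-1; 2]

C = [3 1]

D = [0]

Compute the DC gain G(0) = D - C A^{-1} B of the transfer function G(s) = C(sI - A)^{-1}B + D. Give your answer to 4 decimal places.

G(0) = C(-A)^{-1}B + D = -C A^{-1} B + D.
det A = 8, so A^{-1} = (1/8)·adj(A) = [[-5/4, -3/2], [1/2, 1/2]]
A^{-1} B = [-7/4, 1/2]^T
C A^{-1} B = -19/4
G(0) = D - C A^{-1} B = 0 - (-19/4) = 19/4 ≈ 4.7500

4.7500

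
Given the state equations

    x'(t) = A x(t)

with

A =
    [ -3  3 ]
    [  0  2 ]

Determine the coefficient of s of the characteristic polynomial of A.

For a 2×2 matrix, det(sI - A) = s^2 - (tr A)s + det A.
tr A = -1, det A = -6.
So p(s) = s^2 + s - 6.
The coefficient of s is 1.

1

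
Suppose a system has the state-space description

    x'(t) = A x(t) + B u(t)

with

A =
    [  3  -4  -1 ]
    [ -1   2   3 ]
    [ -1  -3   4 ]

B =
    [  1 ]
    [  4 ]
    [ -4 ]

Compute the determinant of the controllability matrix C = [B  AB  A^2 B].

-11564

AB = [[-9], [-5], [-29]]
A^2B = [[22], [-88], [-92]]
Controllability matrix C = [B  AB  A^2B] = [[1, -9, 22], [4, -5, -88], [-4, -29, -92]]
Expanding along the first row, det(C) = 1·((-5)·(-92) - (-88)·(-29)) - (-9)·(4·(-92) - (-88)·(-4)) + 22·(4·(-29) - (-5)·(-4)) = 1·(-2092) - (-9)·(-720) + 22·(-136) = -11564
Since det(C) ≠ 0, rank(C) = 3 and the system is completely controllable.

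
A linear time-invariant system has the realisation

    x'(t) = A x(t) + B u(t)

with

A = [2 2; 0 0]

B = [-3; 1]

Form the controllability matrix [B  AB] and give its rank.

2

AB = [[-4], [0]]
Controllability matrix C = [B  AB] = [[-3, -4], [1, 0]]
det(C) = (-3)·0 - (-4)·1 = 0 - (-4) = 4 ≠ 0, so rank(C) = 2.
rank(C) = 2 = n, so the pair (A, B) is completely controllable.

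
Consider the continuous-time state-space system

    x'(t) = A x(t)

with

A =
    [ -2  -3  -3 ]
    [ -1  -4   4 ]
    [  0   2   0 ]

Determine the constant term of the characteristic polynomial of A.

Expand det(sI - A) for the 3×3 matrix.
p(s) = s^3 + 6s^2 - 3s - 22.
(Check: constant term = det(-A) = (-1)^3 det A = -22; coefficient of s^2 = -tr A = 6.)
The constant term is -22.

-22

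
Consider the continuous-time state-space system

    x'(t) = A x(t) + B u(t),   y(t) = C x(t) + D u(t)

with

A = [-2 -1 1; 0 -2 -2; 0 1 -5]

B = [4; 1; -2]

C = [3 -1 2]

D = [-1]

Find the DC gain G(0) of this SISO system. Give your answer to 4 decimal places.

G(0) = C(-A)^{-1}B + D = -C A^{-1} B + D.
det A = -24, so A^{-1} = (1/-24)·adj(A) = [[-1/2, 1/6, -1/6], [0, -5/12, 1/6], [0, -1/12, -1/6]]
A^{-1} B = [-3/2, -3/4, 1/4]^T
C A^{-1} B = -13/4
G(0) = D - C A^{-1} B = -1 - (-13/4) = 9/4 ≈ 2.2500

2.2500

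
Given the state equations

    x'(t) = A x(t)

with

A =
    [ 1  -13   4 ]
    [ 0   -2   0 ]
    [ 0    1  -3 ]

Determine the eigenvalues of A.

det(sI - A) = s^3 - (tr A)s^2 + (M11 + M22 + M33)s - det A, where Mii is the 2×2 principal minor of A obtained by deleting row i and column i.
tr A = 1 + (-2) + (-3) = -4; M11 = (-2)·(-3) - 0·1 = 6 - 0 = 6; M22 = 1·(-3) - 4·0 = -3 - 0 = -3; M33 = 1·(-2) - (-13)·0 = -2 - 0 = -2; sum of minors = 1.
det A = 1·((-2)·(-3) - 0·1) - (-13)·(0·(-3) - 0·0) + 4·(0·1 - (-2)·0) = 1·6 - (-13)·0 + 4·0 = 6.
So p(s) = det(sI - A) = s^3 + 4s^2 + s - 6.
Rational-root test: any integer root divides -6. Testing small divisors, s = 1 works: p(1) = 1 + 4 + 1 + (-6) = 0, so (s - 1) is a factor.
Dividing, p(s) = (s - 1)(s^2 + 5s + 6).
Factor s^2 + 5s + 6: two numbers with sum -5 and product 6 are -2 and -3, so s^2 + 5s + 6 = (s + 2)(s + 3).
Hence p(s) = (s - 1) (s + 2) (s + 3), with roots -3, -2, 1.
At least one eigenvalue has non-negative real part, so the system is not asymptotically stable.

-3, -2, 1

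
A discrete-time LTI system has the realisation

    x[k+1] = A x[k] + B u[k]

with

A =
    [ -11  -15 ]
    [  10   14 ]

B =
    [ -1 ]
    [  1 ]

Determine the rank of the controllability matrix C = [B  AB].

1

AB = [[-4], [4]]
Controllability matrix C = [B  AB] = [[-1, -4], [1, 4]]
Every column of C is a scalar multiple of column 1 = [-1, 1] (multipliers 1, 4), so the columns span a one-dimensional space.
C ≠ 0, hence rank(C) = 1.
rank(C) = 1 < n = 2, so the pair (A, B) is not completely controllable.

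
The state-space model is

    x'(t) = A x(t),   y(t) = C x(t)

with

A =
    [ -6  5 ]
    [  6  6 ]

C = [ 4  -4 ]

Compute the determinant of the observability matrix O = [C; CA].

-208

CA = [[-48, -4]]
Observability matrix O = [C; CA] = [[4, -4], [-48, -4]]
det(O) = 4·(-4) - (-4)·(-48) = -16 - 192 = -208
Since det(O) ≠ 0, rank(O) = 2 and the system is completely observable.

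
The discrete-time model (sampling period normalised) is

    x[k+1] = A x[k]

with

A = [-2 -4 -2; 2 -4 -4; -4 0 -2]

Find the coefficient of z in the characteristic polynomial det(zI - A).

20

Expand det(zI - A) for the 3×3 matrix.
p(z) = z^3 + 8z^2 + 20z + 64.
(Check: constant term = det(-A) = (-1)^3 det A = 64; coefficient of z^2 = -tr A = 8.)
The coefficient of z is 20.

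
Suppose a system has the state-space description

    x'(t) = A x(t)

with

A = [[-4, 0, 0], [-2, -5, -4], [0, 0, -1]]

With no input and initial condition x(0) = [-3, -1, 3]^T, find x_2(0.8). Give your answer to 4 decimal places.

det(sI - A) = s^3 - (tr A)s^2 + (M11 + M22 + M33)s - det A, where Mii is the 2×2 principal minor of A obtained by deleting row i and column i.
tr A = (-4) + (-5) + (-1) = -10; M11 = (-5)·(-1) - (-4)·0 = 5 - 0 = 5; M22 = (-4)·(-1) - 0·0 = 4 - 0 = 4; M33 = (-4)·(-5) - 0·(-2) = 20 - 0 = 20; sum of minors = 29.
det A = (-4)·((-5)·(-1) - (-4)·0) - 0·((-2)·(-1) - (-4)·0) + 0·((-2)·0 - (-5)·0) = (-4)·5 - 0·2 + 0·0 = -20.
So p(s) = det(sI - A) = s^3 + 10s^2 + 29s + 20.
Rational-root test: any integer root divides 20. Testing small divisors, s = -1 works: p(-1) = -1 + 10 + (-29) + 20 = 0, so (s + 1) is a factor.
Dividing, p(s) = (s + 1)(s^2 + 9s + 20).
Factor s^2 + 9s + 20: two numbers with sum -9 and product 20 are -4 and -5, so s^2 + 9s + 20 = (s + 4)(s + 5).
Hence p(s) = (s + 1) (s + 4) (s + 5), with roots -5, -4, -1.
The eigenvalues -5, -4, -1 are distinct and real, so A is diagonalisable and x(t) = e^{At} x(0) = V diag(e^{λ_i t}) V^{-1} x(0), where the columns of V are the eigenvectors.
λ = -5: A - (-5)I = [[1, 0, 0], [-2, 0, -4], [0, 0, 4]]. v must be orthogonal to every row; (row 1) × (row 2) = [0, 4, 0], so take v_1 = [0, 1, 0]^T.
λ = -4: A - (-4)I = [[0, 0, 0], [-2, -1, -4], [0, 0, 3]]. v must be orthogonal to every row; (row 2) × (row 3) = [-3, 6, 0], so take v_2 = [1, -2, 0]^T.
λ = -1: A - (-1)I = [[-3, 0, 0], [-2, -4, -4], [0, 0, 0]]. v must be orthogonal to every row; (row 1) × (row 2) = [0, -12, 12], so take v_3 = [0, -1, 1]^T.
V = [v_1 v_2 v_3] = [[0, 1, 0], [1, -2, -1], [0, 0, 1]] has det V = -1, so V^{-1} = adj(V)/det V = [[2, 1, 1], [1, 0, 0], [0, 0, 1]].
Modal coordinates z(0) = V^{-1} x(0): 2·(-3) + 1·(-1) + 1·3 = -4; 1·(-3) + 0·(-1) + 0·3 = -3; 0·(-3) + 0·(-1) + 1·3 = 3; so z(0) = [-4, -3, 3]^T.
x_2(t) = Σ_i (v_i)_2 · z_i(0) · e^{λ_i t} (row 2 of V times the modal terms).
x_2(0.8) = 1·(-4)·e^{-5·0.8} + (-2)·(-3)·e^{-4·0.8} + (-1)·3·e^{-1·0.8} = (-4)·0.018316 + 6·0.040762 + (-3)·0.449329 = -1.1767.

-1.1767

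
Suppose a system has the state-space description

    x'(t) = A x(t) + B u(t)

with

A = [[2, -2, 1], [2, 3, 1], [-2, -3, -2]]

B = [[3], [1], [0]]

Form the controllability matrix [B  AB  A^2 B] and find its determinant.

482

AB = [[4], [9], [-9]]
A^2B = [[-19], [26], [-17]]
Controllability matrix C = [B  AB  A^2B] = [[3, 4, -19], [1, 9, 26], [0, -9, -17]]
Expanding along the first row, det(C) = 3·(9·(-17) - 26·(-9)) - 4·(1·(-17) - 26·0) + (-19)·(1·(-9) - 9·0) = 3·81 - 4·(-17) + (-19)·(-9) = 482
Since det(C) ≠ 0, rank(C) = 3 and the system is completely controllable.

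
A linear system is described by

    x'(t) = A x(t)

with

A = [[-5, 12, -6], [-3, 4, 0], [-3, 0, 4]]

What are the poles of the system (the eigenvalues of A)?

det(sI - A) = s^3 - (tr A)s^2 + (M11 + M22 + M33)s - det A, where Mii is the 2×2 principal minor of A obtained by deleting row i and column i.
tr A = (-5) + 4 + 4 = 3; M11 = 4·4 - 0·0 = 16 - 0 = 16; M22 = (-5)·4 - (-6)·(-3) = -20 - 18 = -38; M33 = (-5)·4 - 12·(-3) = -20 - (-36) = 16; sum of minors = -6.
det A = (-5)·(4·4 - 0·0) - 12·((-3)·4 - 0·(-3)) + (-6)·((-3)·0 - 4·(-3)) = (-5)·16 - 12·(-12) + (-6)·12 = -8.
So p(s) = det(sI - A) = s^3 - 3s^2 - 6s + 8.
Rational-root test: any integer root divides 8. Testing small divisors, s = 1 works: p(1) = 1 + (-3) + (-6) + 8 = 0, so (s - 1) is a factor.
Dividing, p(s) = (s - 1)(s^2 - 2s - 8).
Factor s^2 - 2s - 8: two numbers with sum 2 and product -8 are 4 and -2, so s^2 - 2s - 8 = (s - 4)(s + 2).
Hence p(s) = (s - 4) (s - 1) (s + 2), with roots -2, 1, 4.
At least one eigenvalue has non-negative real part, so the system is not asymptotically stable.

-2, 1, 4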